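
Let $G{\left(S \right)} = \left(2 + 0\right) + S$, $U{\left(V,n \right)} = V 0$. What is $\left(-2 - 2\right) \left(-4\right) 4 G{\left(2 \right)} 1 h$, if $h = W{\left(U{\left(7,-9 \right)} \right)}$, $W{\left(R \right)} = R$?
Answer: $0$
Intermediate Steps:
$U{\left(V,n \right)} = 0$
$G{\left(S \right)} = 2 + S$
$h = 0$
$\left(-2 - 2\right) \left(-4\right) 4 G{\left(2 \right)} 1 h = \left(-2 - 2\right) \left(-4\right) 4 \left(2 + 2\right) 1 \cdot 0 = - 4 \left(-16\right) 4 \cdot 1 \cdot 0 = - 4 \left(\left(-64\right) 1\right) 0 = \left(-4\right) \left(-64\right) 0 = 256 \cdot 0 = 0$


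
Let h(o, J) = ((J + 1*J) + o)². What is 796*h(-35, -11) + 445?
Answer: 2586649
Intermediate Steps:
h(o, J) = (o + 2*J)² (h(o, J) = ((J + J) + o)² = (2*J + o)² = (o + 2*J)²)
796*h(-35, -11) + 445 = 796*(-35 + 2*(-11))² + 445 = 796*(-35 - 22)² + 445 = 796*(-57)² + 445 = 796*3249 + 445 = 2586204 + 445 = 2586649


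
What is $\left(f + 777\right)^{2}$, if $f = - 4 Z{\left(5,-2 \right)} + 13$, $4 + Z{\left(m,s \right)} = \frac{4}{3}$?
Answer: $\frac{5769604}{9} \approx 6.4107 \cdot 10^{5}$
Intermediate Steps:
$Z{\left(m,s \right)} = - \frac{8}{3}$ ($Z{\left(m,s \right)} = -4 + \frac{4}{3} = - \frac{8}{3}$)
$f = \frac{71}{3}$ ($f = \left(-4\right) \left(- \frac{8}{3}\right) + 13 = \frac{32}{3} + 13 = \frac{71}{3} \approx 23.667$)
$\left(f + 777\right)^{2} = \left(\frac{71}{3} + 777\right)^{2} = \left(\frac{2402}{3}\right)^{2} = \frac{5769604}{9}$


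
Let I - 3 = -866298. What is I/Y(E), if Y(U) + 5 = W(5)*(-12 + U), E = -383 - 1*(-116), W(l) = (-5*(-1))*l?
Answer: 173259/1396 ≈ 124.11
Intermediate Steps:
W(l) = 5*l
I = -866295 (I = 3 - 866298 = -866295)
E = -267 (E = -383 + 116 = -267)
Y(U) = -305 + 25*U (Y(U) = -5 + (5*5)*(-12 + U) = -5 + 25*(-12 + U) = -5 + (-300 + 25*U) = -305 + 25*U)
I/Y(E) = -866295/(-305 + 25*(-267)) = -866295/(-305 - 6675) = -866295/(-6980) = -866295*(-1/6980) = 173259/1396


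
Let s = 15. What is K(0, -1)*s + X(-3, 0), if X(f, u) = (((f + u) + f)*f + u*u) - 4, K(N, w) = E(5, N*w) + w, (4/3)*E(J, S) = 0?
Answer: -1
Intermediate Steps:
E(J, S) = 0 (E(J, S) = (¾)*0 = 0)
K(N, w) = w (K(N, w) = 0 + w = w)
X(f, u) = -4 + u² + f*(u + 2*f) (X(f, u) = ((u + 2*f)*f + u²) - 4 = (f*(u + 2*f) + u²) - 4 = (u² + f*(u + 2*f)) - 4 = -4 + u² + f*(u + 2*f))
K(0, -1)*s + X(-3, 0) = -1*15 + (-4 + 0² + 2*(-3)² - 3*0) = -15 + (-4 + 0 + 2*9 + 0) = -15 + (-4 + 0 + 18 + 0) = -15 + 14 = -1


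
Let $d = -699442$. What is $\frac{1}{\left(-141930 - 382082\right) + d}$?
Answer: $- \frac{1}{1223454} \approx -8.1736 \cdot 10^{-7}$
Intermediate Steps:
$\frac{1}{\left(-141930 - 382082\right) + d} = \frac{1}{\left(-141930 - 382082\right) - 699442} = \frac{1}{-524012 - 699442} = \frac{1}{-1223454} = - \frac{1}{1223454}$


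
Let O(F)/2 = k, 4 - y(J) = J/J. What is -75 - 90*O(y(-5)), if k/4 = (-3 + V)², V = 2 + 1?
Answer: -75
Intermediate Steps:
V = 3
y(J) = 3 (y(J) = 4 - J/J = 4 - 1*1 = 4 - 1 = 3)
k = 0 (k = 4*(-3 + 3)² = 4*0² = 4*0 = 0)
O(F) = 0 (O(F) = 2*0 = 0)
-75 - 90*O(y(-5)) = -75 - 90*0 = -75 + 0 = -75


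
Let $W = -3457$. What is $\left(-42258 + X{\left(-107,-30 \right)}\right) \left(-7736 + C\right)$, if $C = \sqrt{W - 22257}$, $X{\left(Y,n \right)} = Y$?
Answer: $327735640 - 42365 i \sqrt{25714} \approx 3.2774 \cdot 10^{8} - 6.7935 \cdot 10^{6} i$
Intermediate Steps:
$C = i \sqrt{25714}$ ($C = \sqrt{-3457 - 22257} = \sqrt{-25714} = i \sqrt{25714} \approx 160.36 i$)
$\left(-42258 + X{\left(-107,-30 \right)}\right) \left(-7736 + C\right) = \left(-42258 - 107\right) \left(-7736 + i \sqrt{25714}\right) = - 42365 \left(-7736 + i \sqrt{25714}\right) = 327735640 - 42365 i \sqrt{25714}$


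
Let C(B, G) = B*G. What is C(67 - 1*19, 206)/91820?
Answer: 2472/22955 ≈ 0.10769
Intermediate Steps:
C(67 - 1*19, 206)/91820 = ((67 - 1*19)*206)/91820 = ((67 - 19)*206)*(1/91820) = (48*206)*(1/91820) = 9888*(1/91820) = 2472/22955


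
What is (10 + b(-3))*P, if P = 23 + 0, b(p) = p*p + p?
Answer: 368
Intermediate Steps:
b(p) = p + p**2 (b(p) = p**2 + p = p + p**2)
P = 23
(10 + b(-3))*P = (10 - 3*(1 - 3))*23 = (10 - 3*(-2))*23 = (10 + 6)*23 = 16*23 = 368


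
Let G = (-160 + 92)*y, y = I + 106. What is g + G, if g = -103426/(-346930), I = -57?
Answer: -577933667/173465 ≈ -3331.7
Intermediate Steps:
g = 51713/173465 (g = -103426*(-1/346930) = 51713/173465 ≈ 0.29812)
y = 49 (y = -57 + 106 = 49)
G = -3332 (G = (-160 + 92)*49 = -68*49 = -3332)
g + G = 51713/173465 - 3332 = -577933667/173465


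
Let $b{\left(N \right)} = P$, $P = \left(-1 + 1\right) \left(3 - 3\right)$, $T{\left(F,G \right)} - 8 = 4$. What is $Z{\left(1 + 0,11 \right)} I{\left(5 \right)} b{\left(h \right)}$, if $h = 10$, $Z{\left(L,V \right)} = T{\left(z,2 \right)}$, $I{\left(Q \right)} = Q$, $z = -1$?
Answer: $0$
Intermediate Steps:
$T{\left(F,G \right)} = 12$ ($T{\left(F,G \right)} = 8 + 4 = 12$)
$Z{\left(L,V \right)} = 12$
$P = 0$ ($P = 0 \cdot 0 = 0$)
$b{\left(N \right)} = 0$
$Z{\left(1 + 0,11 \right)} I{\left(5 \right)} b{\left(h \right)} = 12 \cdot 5 \cdot 0 = 60 \cdot 0 = 0$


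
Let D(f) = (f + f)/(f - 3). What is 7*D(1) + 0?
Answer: -7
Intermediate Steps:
D(f) = 2*f/(-3 + f) (D(f) = (2*f)/(-3 + f) = 2*f/(-3 + f))
7*D(1) + 0 = 7*(2*1/(-3 + 1)) + 0 = 7*(2*1/(-2)) + 0 = 7*(2*1*(-1/2)) + 0 = 7*(-1) + 0 = -7 + 0 = -7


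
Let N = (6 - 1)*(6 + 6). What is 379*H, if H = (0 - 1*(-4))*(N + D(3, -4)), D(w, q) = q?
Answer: 84896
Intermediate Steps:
N = 60 (N = 5*12 = 60)
H = 224 (H = (0 - 1*(-4))*(60 - 4) = (0 + 4)*56 = 4*56 = 224)
379*H = 379*224 = 84896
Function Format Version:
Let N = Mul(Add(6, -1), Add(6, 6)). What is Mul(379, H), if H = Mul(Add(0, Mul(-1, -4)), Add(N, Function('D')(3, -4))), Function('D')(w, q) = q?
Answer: 84896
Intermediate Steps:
N = 60 (N = Mul(5, 12) = 60)
H = 224 (H = Mul(Add(0, Mul(-1, -4)), Add(60, -4)) = Mul(Add(0, 4), 56) = Mul(4, 56) = 224)
Mul(379, H) = Mul(379, 224) = 84896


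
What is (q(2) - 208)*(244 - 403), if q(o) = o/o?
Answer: 32913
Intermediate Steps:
q(o) = 1
(q(2) - 208)*(244 - 403) = (1 - 208)*(244 - 403) = -207*(-159) = 32913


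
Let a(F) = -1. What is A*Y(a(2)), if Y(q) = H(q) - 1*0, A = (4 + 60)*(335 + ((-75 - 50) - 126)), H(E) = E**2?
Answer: 5376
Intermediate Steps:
A = 5376 (A = 64*(335 + (-125 - 126)) = 64*(335 - 251) = 64*84 = 5376)
Y(q) = q**2 (Y(q) = q**2 - 1*0 = q**2 + 0 = q**2)
A*Y(a(2)) = 5376*(-1)**2 = 5376*1 = 5376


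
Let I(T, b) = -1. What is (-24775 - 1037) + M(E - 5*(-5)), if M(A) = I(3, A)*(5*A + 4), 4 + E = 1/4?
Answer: -103689/4 ≈ -25922.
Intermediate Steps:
E = -15/4 (E = -4 + 1/4 = -15/4 ≈ -3.7500)
M(A) = -4 - 5*A (M(A) = -(5*A + 4) = -(4 + 5*A) = -4 - 5*A)
(-24775 - 1037) + M(E - 5*(-5)) = (-24775 - 1037) + (-4 - 5*(-15/4 - 5*(-5))) = -25812 + (-4 - 5*(-15/4 + 25)) = -25812 + (-4 - 5*85/4) = -25812 + (-4 - 425/4) = -25812 - 441/4 = -103689/4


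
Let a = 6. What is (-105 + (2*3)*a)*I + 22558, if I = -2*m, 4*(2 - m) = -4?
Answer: 22972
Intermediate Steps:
m = 3 (m = 2 - ¼*(-4) = 2 + 1 = 3)
I = -6 (I = -2*3 = -6)
(-105 + (2*3)*a)*I + 22558 = (-105 + (2*3)*6)*(-6) + 22558 = (-105 + 6*6)*(-6) + 22558 = (-105 + 36)*(-6) + 22558 = -69*(-6) + 22558 = 414 + 22558 = 22972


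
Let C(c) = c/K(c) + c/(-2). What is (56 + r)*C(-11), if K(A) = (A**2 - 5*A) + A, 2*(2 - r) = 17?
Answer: 5379/20 ≈ 268.95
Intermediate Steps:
r = -13/2 (r = 2 - 1/2*17 = 2 - 17/2 = -13/2 ≈ -6.5000)
K(A) = A**2 - 4*A
C(c) = 1/(-4 + c) - c/2 (C(c) = c/((c*(-4 + c))) + c/(-2) = c*(1/(c*(-4 + c))) + c*(-1/2) = 1/(-4 + c) - c/2)
(56 + r)*C(-11) = (56 - 13/2)*((2 - 1*(-11)*(-4 - 11))/(2*(-4 - 11))) = 99*((1/2)*(2 - 1*(-11)*(-15))/(-15))/2 = 99*((1/2)*(-1/15)*(2 - 165))/2 = 99*((1/2)*(-1/15)*(-163))/2 = (99/2)*(163/30) = 5379/20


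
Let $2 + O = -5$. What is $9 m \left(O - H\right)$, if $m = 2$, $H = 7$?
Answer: $-252$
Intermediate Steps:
$O = -7$ ($O = -2 - 5 = -7$)
$9 m \left(O - H\right) = 9 \cdot 2 \left(-7 - 7\right) = 18 \left(-7 - 7\right) = 18 \left(-14\right) = -252$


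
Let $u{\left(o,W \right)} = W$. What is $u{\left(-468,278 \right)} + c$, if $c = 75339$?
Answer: $75617$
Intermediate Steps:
$u{\left(-468,278 \right)} + c = 278 + 75339 = 75617$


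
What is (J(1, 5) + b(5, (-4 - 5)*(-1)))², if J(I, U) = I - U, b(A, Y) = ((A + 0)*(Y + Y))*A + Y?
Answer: 207025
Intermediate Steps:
b(A, Y) = Y + 2*Y*A² (b(A, Y) = (A*(2*Y))*A + Y = (2*A*Y)*A + Y = 2*Y*A² + Y = Y + 2*Y*A²)
(J(1, 5) + b(5, (-4 - 5)*(-1)))² = ((1 - 1*5) + ((-4 - 5)*(-1))*(1 + 2*5²))² = ((1 - 5) + (-9*(-1))*(1 + 2*25))² = (-4 + 9*(1 + 50))² = (-4 + 9*51)² = (-4 + 459)² = 455² = 207025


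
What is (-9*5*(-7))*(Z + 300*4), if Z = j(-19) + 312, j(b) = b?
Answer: 470295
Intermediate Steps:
Z = 293 (Z = -19 + 312 = 293)
(-9*5*(-7))*(Z + 300*4) = (-9*5*(-7))*(293 + 300*4) = (-45*(-7))*(293 + 1200) = 315*1493 = 470295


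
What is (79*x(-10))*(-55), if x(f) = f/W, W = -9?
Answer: -43450/9 ≈ -4827.8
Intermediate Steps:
x(f) = -f/9 (x(f) = f/(-9) = f*(-⅑) = -f/9)
(79*x(-10))*(-55) = (79*(-⅑*(-10)))*(-55) = (79*(10/9))*(-55) = (790/9)*(-55) = -43450/9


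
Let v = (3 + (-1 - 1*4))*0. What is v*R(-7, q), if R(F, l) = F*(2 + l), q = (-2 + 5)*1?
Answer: 0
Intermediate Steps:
q = 3 (q = 3*1 = 3)
v = 0 (v = (3 + (-1 - 4))*0 = (3 - 5)*0 = -2*0 = 0)
v*R(-7, q) = 0*(-7*(2 + 3)) = 0*(-7*5) = 0*(-35) = 0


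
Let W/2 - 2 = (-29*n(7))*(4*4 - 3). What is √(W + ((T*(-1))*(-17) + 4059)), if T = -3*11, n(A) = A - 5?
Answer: √1994 ≈ 44.654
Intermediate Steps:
n(A) = -5 + A
T = -33
W = -1504 (W = 4 + 2*((-29*(-5 + 7))*(4*4 - 3)) = 4 + 2*((-29*2)*(16 - 3)) = 4 + 2*(-58*13) = 4 + 2*(-754) = 4 - 1508 = -1504)
√(W + ((T*(-1))*(-17) + 4059)) = √(-1504 + (-33*(-1)*(-17) + 4059)) = √(-1504 + (33*(-17) + 4059)) = √(-1504 + (-561 + 4059)) = √(-1504 + 3498) = √1994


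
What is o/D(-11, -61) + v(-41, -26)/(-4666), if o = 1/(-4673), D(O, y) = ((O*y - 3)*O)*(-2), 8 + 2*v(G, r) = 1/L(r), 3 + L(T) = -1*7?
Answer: 173829179/200271742330 ≈ 0.00086797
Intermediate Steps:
L(T) = -10 (L(T) = -3 - 1*7 = -3 - 7 = -10)
v(G, r) = -81/20 (v(G, r) = -4 + (½)/(-10) = -4 + (½)*(-⅒) = -4 - 1/20 = -81/20)
D(O, y) = -2*O*(-3 + O*y) (D(O, y) = ((-3 + O*y)*O)*(-2) = (O*(-3 + O*y))*(-2) = -2*O*(-3 + O*y))
o = -1/4673 ≈ -0.00021400
o/D(-11, -61) + v(-41, -26)/(-4666) = -(-1/(22*(3 - 1*(-11)*(-61))))/4673 - 81/20/(-4666) = -(-1/(22*(3 - 671)))/4673 - 81/20*(-1/4666) = -1/(4673*(2*(-11)*(-668))) + 81/93320 = -1/4673/14696 + 81/93320 = -1/4673*1/14696 + 81/93320 = -1/68674408 + 81/93320 = 173829179/200271742330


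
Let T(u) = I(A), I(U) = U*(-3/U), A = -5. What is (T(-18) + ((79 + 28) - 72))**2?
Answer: 1024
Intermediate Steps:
I(U) = -3
T(u) = -3
(T(-18) + ((79 + 28) - 72))**2 = (-3 + ((79 + 28) - 72))**2 = (-3 + (107 - 72))**2 = (-3 + 35)**2 = 32**2 = 1024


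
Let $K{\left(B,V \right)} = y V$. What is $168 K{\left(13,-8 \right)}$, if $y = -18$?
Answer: $24192$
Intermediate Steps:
$K{\left(B,V \right)} = - 18 V$
$168 K{\left(13,-8 \right)} = 168 \left(\left(-18\right) \left(-8\right)\right) = 168 \cdot 144 = 24192$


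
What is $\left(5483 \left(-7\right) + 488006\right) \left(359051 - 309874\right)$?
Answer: $22111208625$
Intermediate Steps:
$\left(5483 \left(-7\right) + 488006\right) \left(359051 - 309874\right) = \left(-38381 + 488006\right) 49177 = 449625 \cdot 49177 = 22111208625$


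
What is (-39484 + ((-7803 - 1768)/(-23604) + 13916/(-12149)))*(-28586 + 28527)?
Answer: 668047636537691/286764996 ≈ 2.3296e+6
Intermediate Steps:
(-39484 + ((-7803 - 1768)/(-23604) + 13916/(-12149)))*(-28586 + 28527) = (-39484 + (-9571*(-1/23604) + 13916*(-1/12149)))*(-59) = (-39484 + (9571/23604 - 13916/12149))*(-59) = (-39484 - 212195185/286764996)*(-59) = -11322841297249/286764996*(-59) = 668047636537691/286764996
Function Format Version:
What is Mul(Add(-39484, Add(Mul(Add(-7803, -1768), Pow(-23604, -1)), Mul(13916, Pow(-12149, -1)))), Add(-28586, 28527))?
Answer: Rational(668047636537691, 286764996) ≈ 2.3296e+6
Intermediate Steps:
Mul(Add(-39484, Add(Mul(Add(-7803, -1768), Pow(-23604, -1)), Mul(13916, Pow(-12149, -1)))), Add(-28586, 28527)) = Mul(Add(-39484, Add(Mul(-9571, Rational(-1, 23604)), Mul(13916, Rational(-1, 12149)))), -59) = Mul(Add(-39484, Add(Rational(9571, 23604), Rational(-13916, 12149))), -59) = Mul(Add(-39484, Rational(-212195185, 286764996)), -59) = Mul(Rational(-11322841297249, 286764996), -59) = Rational(668047636537691, 286764996)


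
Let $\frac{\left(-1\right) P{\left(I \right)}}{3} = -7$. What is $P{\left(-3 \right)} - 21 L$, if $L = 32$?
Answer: $-651$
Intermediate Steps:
$P{\left(I \right)} = 21$ ($P{\left(I \right)} = \left(-3\right) \left(-7\right) = 21$)
$P{\left(-3 \right)} - 21 L = 21 - 672 = -651$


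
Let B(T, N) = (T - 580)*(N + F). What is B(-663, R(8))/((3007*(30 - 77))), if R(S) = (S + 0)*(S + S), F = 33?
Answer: 200123/141329 ≈ 1.4160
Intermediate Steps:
R(S) = 2*S² (R(S) = S*(2*S) = 2*S²)
B(T, N) = (-580 + T)*(33 + N) (B(T, N) = (T - 580)*(N + 33) = (-580 + T)*(33 + N))
B(-663, R(8))/((3007*(30 - 77))) = (-19140 - 1160*8² + 33*(-663) + (2*8²)*(-663))/((3007*(30 - 77))) = (-19140 - 1160*64 - 21879 + (2*64)*(-663))/((3007*(-47))) = (-19140 - 580*128 - 21879 + 128*(-663))/(-141329) = (-19140 - 74240 - 21879 - 84864)*(-1/141329) = -200123*(-1/141329) = 200123/141329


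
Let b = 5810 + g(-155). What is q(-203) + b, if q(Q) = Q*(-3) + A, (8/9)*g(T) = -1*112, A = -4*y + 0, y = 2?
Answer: 6285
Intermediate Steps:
A = -8 (A = -4*2 + 0 = -8 + 0 = -8)
g(T) = -126 (g(T) = 9*(-1*112)/8 = (9/8)*(-112) = -126)
b = 5684 (b = 5810 - 126 = 5684)
q(Q) = -8 - 3*Q (q(Q) = Q*(-3) - 8 = -3*Q - 8 = -8 - 3*Q)
q(-203) + b = (-8 - 3*(-203)) + 5684 = (-8 + 609) + 5684 = 601 + 5684 = 6285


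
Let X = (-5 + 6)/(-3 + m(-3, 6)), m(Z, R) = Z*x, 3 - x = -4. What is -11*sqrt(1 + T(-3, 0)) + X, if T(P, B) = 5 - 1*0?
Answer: -1/24 - 11*sqrt(6) ≈ -26.986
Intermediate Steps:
x = 7 (x = 3 - 1*(-4) = 3 + 4 = 7)
m(Z, R) = 7*Z (m(Z, R) = Z*7 = 7*Z)
X = -1/24 (X = (-5 + 6)/(-3 + 7*(-3)) = 1/(-3 - 21) = 1/(-24) = 1*(-1/24) = -1/24 ≈ -0.041667)
T(P, B) = 5 (T(P, B) = 5 + 0 = 5)
-11*sqrt(1 + T(-3, 0)) + X = -11*sqrt(1 + 5) - 1/24 = -11*sqrt(6) - 1/24 = -1/24 - 11*sqrt(6)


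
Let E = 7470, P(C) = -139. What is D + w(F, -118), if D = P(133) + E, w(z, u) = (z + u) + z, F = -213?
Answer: 6787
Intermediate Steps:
w(z, u) = u + 2*z (w(z, u) = (u + z) + z = u + 2*z)
D = 7331 (D = -139 + 7470 = 7331)
D + w(F, -118) = 7331 + (-118 + 2*(-213)) = 7331 + (-118 - 426) = 7331 - 544 = 6787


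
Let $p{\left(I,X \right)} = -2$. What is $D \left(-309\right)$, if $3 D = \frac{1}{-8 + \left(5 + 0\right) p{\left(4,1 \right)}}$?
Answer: $\frac{103}{18} \approx 5.7222$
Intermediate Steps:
$D = - \frac{1}{54}$ ($D = \frac{1}{3 \left(-8 + \left(5 + 0\right) \left(-2\right)\right)} = \frac{1}{3 \left(-8 + 5 \left(-2\right)\right)} = \frac{1}{3 \left(-8 - 10\right)} = \frac{1}{3 \left(-18\right)} = \frac{1}{3} \left(- \frac{1}{18}\right) = - \frac{1}{54} \approx -0.018519$)
$D \left(-309\right) = \left(- \frac{1}{54}\right) \left(-309\right) = \frac{103}{18}$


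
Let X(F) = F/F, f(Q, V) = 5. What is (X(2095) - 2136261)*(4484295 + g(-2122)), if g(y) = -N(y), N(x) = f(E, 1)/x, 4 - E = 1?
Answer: -10163976864279350/1061 ≈ -9.5796e+12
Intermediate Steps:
E = 3 (E = 4 - 1*1 = 4 - 1 = 3)
N(x) = 5/x
g(y) = -5/y
X(F) = 1
(X(2095) - 2136261)*(4484295 + g(-2122)) = (1 - 2136261)*(4484295 - 5/(-2122)) = -2136260*(4484295 - 5*(-1/2122)) = -2136260*(4484295 + 5/2122) = -2136260*9515673995/2122 = -10163976864279350/1061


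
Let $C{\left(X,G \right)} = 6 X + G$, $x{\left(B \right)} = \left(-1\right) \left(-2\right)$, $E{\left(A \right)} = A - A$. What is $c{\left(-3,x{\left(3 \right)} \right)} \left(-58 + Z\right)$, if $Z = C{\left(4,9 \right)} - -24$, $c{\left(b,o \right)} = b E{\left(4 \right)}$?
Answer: $0$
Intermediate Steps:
$E{\left(A \right)} = 0$
$x{\left(B \right)} = 2$
$c{\left(b,o \right)} = 0$ ($c{\left(b,o \right)} = b 0 = 0$)
$C{\left(X,G \right)} = G + 6 X$
$Z = 57$ ($Z = \left(9 + 6 \cdot 4\right) - -24 = \left(9 + 24\right) + 24 = 33 + 24 = 57$)
$c{\left(-3,x{\left(3 \right)} \right)} \left(-58 + Z\right) = 0 \left(-58 + 57\right) = 0 \left(-1\right) = 0$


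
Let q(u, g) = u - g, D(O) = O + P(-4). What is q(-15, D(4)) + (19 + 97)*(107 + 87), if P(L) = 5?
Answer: 22480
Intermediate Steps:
D(O) = 5 + O (D(O) = O + 5 = 5 + O)
q(-15, D(4)) + (19 + 97)*(107 + 87) = (-15 - (5 + 4)) + (19 + 97)*(107 + 87) = (-15 - 1*9) + 116*194 = (-15 - 9) + 22504 = -24 + 22504 = 22480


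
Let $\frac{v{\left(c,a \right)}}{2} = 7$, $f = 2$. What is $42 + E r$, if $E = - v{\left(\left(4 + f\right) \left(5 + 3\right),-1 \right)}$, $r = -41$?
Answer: $616$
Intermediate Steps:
$v{\left(c,a \right)} = 14$ ($v{\left(c,a \right)} = 2 \cdot 7 = 14$)
$E = -14$ ($E = \left(-1\right) 14 = -14$)
$42 + E r = 42 - -574 = 42 + 574 = 616$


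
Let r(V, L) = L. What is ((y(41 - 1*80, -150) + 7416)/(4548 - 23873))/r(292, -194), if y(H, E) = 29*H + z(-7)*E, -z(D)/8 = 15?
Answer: 4857/749810 ≈ 0.0064776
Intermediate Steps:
z(D) = -120 (z(D) = -8*15 = -120)
y(H, E) = -120*E + 29*H (y(H, E) = 29*H - 120*E = -120*E + 29*H)
((y(41 - 1*80, -150) + 7416)/(4548 - 23873))/r(292, -194) = (((-120*(-150) + 29*(41 - 1*80)) + 7416)/(4548 - 23873))/(-194) = (((18000 + 29*(41 - 80)) + 7416)/(-19325))*(-1/194) = (((18000 + 29*(-39)) + 7416)*(-1/19325))*(-1/194) = (((18000 - 1131) + 7416)*(-1/19325))*(-1/194) = ((16869 + 7416)*(-1/19325))*(-1/194) = (24285*(-1/19325))*(-1/194) = -4857/3865*(-1/194) = 4857/749810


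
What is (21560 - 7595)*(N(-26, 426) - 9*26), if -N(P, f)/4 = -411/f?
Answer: -228188100/71 ≈ -3.2139e+6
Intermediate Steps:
N(P, f) = 1644/f (N(P, f) = -(-1644)/f = 1644/f)
(21560 - 7595)*(N(-26, 426) - 9*26) = (21560 - 7595)*(1644/426 - 9*26) = 13965*(1644*(1/426) - 234) = 13965*(274/71 - 234) = 13965*(-16340/71) = -228188100/71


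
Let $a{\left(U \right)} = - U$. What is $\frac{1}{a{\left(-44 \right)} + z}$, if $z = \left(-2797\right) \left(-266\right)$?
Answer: $\frac{1}{744046} \approx 1.344 \cdot 10^{-6}$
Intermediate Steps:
$z = 744002$
$\frac{1}{a{\left(-44 \right)} + z} = \frac{1}{\left(-1\right) \left(-44\right) + 744002} = \frac{1}{44 + 744002} = \frac{1}{744046}$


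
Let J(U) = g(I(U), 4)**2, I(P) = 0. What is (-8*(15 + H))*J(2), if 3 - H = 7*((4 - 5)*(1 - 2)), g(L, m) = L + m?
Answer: -1408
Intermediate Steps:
J(U) = 16 (J(U) = (0 + 4)**2 = 4**2 = 16)
H = -4 (H = 3 - 7*(4 - 5)*(1 - 2) = 3 - 7*(-1*(-1)) = 3 - 7 = -4)
(-8*(15 + H))*J(2) = -8*(15 - 4)*16 = -8*11*16 = -88*16 = -1408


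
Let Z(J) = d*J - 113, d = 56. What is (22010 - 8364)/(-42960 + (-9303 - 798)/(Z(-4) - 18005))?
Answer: -83431644/262654073 ≈ -0.31765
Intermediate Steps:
Z(J) = -113 + 56*J (Z(J) = 56*J - 113 = -113 + 56*J)
(22010 - 8364)/(-42960 + (-9303 - 798)/(Z(-4) - 18005)) = (22010 - 8364)/(-42960 + (-9303 - 798)/((-113 + 56*(-4)) - 18005)) = 13646/(-42960 - 10101/((-113 - 224) - 18005)) = 13646/(-42960 - 10101/(-337 - 18005)) = 13646/(-42960 - 10101/(-18342)) = 13646/(-42960 - 10101*(-1/18342)) = 13646/(-42960 + 3367/6114) = 13646/(-262654073/6114) = 13646*(-6114/262654073) = -83431644/262654073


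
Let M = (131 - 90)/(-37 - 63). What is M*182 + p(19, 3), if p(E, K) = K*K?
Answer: -3281/50 ≈ -65.620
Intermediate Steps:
p(E, K) = K²
M = -41/100 (M = 41/(-100) = 41*(-1/100) = -41/100 ≈ -0.41000)
M*182 + p(19, 3) = -41/100*182 + 3² = -3731/50 + 9 = -3281/50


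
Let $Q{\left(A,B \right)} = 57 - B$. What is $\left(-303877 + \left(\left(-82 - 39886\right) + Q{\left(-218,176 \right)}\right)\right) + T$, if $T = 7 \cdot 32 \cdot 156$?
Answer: $-309020$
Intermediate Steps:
$T = 34944$ ($T = 224 \cdot 156 = 34944$)
$\left(-303877 + \left(\left(-82 - 39886\right) + Q{\left(-218,176 \right)}\right)\right) + T = \left(-303877 + \left(\left(-82 - 39886\right) + \left(57 - 176\right)\right)\right) + 34944 = \left(-303877 + \left(-39968 + \left(57 - 176\right)\right)\right) + 34944 = \left(-303877 - 40087\right) + 34944 = -343964 + 34944 = -309020$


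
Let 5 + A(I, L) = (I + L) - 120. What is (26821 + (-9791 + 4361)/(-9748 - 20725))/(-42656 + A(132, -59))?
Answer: -817321763/1301440884 ≈ -0.62801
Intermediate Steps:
A(I, L) = -125 + I + L (A(I, L) = -5 + ((I + L) - 120) = -5 + (-120 + I + L) = -125 + I + L)
(26821 + (-9791 + 4361)/(-9748 - 20725))/(-42656 + A(132, -59)) = (26821 + (-9791 + 4361)/(-9748 - 20725))/(-42656 + (-125 + 132 - 59)) = (26821 - 5430/(-30473))/(-42656 - 52) = (26821 - 5430*(-1/30473))/(-42708) = (26821 + 5430/30473)*(-1/42708) = (817321763/30473)*(-1/42708) = -817321763/1301440884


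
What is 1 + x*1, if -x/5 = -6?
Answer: 31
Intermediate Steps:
x = 30 (x = -5*(-6) = 30)
1 + x*1 = 1 + 30*1 = 1 + 30 = 31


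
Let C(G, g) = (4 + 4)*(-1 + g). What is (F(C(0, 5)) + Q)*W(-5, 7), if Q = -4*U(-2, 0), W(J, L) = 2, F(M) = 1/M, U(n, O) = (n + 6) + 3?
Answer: -895/16 ≈ -55.938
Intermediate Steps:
C(G, g) = -8 + 8*g (C(G, g) = 8*(-1 + g) = -8 + 8*g)
U(n, O) = 9 + n (U(n, O) = (6 + n) + 3 = 9 + n)
Q = -28 (Q = -4*(9 - 2) = -4*7 = -28)
(F(C(0, 5)) + Q)*W(-5, 7) = (1/(-8 + 8*5) - 28)*2 = (1/(-8 + 40) - 28)*2 = (1/32 - 28)*2 = -895/32*2 = -895/16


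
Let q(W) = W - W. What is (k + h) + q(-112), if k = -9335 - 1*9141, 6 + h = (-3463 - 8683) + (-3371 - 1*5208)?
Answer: -39207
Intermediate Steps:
h = -20731 (h = -6 + ((-3463 - 8683) + (-3371 - 1*5208)) = -6 + (-12146 + (-3371 - 5208)) = -6 + (-12146 - 8579) = -6 - 20725 = -20731)
q(W) = 0
k = -18476 (k = -9335 - 9141 = -18476)
(k + h) + q(-112) = (-18476 - 20731) + 0 = -39207 + 0 = -39207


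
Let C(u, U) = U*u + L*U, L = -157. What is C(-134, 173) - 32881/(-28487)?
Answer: -1434088160/28487 ≈ -50342.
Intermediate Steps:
C(u, U) = -157*U + U*u (C(u, U) = U*u - 157*U = -157*U + U*u)
C(-134, 173) - 32881/(-28487) = 173*(-157 - 134) - 32881/(-28487) = 173*(-291) - 32881*(-1)/28487 = -50343 - 1*(-32881/28487) = -50343 + 32881/28487 = -1434088160/28487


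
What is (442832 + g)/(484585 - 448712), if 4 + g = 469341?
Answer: 912169/35873 ≈ 25.428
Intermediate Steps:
g = 469337 (g = -4 + 469341 = 469337)
(442832 + g)/(484585 - 448712) = (442832 + 469337)/(484585 - 448712) = 912169/35873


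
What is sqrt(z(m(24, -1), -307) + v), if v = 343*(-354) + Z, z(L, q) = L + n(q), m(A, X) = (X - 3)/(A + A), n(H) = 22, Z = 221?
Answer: I*sqrt(4362447)/6 ≈ 348.11*I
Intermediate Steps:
m(A, X) = (-3 + X)/(2*A) (m(A, X) = (-3 + X)/((2*A)) = (-3 + X)*(1/(2*A)) = (-3 + X)/(2*A))
z(L, q) = 22 + L (z(L, q) = L + 22 = 22 + L)
v = -121201 (v = 343*(-354) + 221 = -121422 + 221 = -121201)
sqrt(z(m(24, -1), -307) + v) = sqrt((22 + (1/2)*(-3 - 1)/24) - 121201) = sqrt((22 + (1/2)*(1/24)*(-4)) - 121201) = sqrt((22 - 1/12) - 121201) = sqrt(263/12 - 121201) = sqrt(-1454149/12) = I*sqrt(4362447)/6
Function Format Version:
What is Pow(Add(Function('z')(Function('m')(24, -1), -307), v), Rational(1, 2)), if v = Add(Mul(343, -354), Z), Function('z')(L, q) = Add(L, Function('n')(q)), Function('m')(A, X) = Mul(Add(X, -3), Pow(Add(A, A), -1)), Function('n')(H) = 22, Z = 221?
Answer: Mul(Rational(1, 6), I, Pow(4362447, Rational(1, 2))) ≈ Mul(348.11, I)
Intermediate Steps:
Function('m')(A, X) = Mul(Rational(1, 2), Pow(A, -1), Add(-3, X)) (Function('m')(A, X) = Mul(Add(-3, X), Pow(Mul(2, A), -1)) = Mul(Add(-3, X), Mul(Rational(1, 2), Pow(A, -1))) = Mul(Rational(1, 2), Pow(A, -1), Add(-3, X)))
Function('z')(L, q) = Add(22, L) (Function('z')(L, q) = Add(L, 22) = Add(22, L))
v = -121201 (v = Add(Mul(343, -354), 221) = Add(-121422, 221) = -121201)
Pow(Add(Function('z')(Function('m')(24, -1), -307), v), Rational(1, 2)) = Pow(Add(Add(22, Mul(Rational(1, 2), Pow(24, -1), Add(-3, -1))), -121201), Rational(1, 2)) = Pow(Add(Add(22, Mul(Rational(1, 2), Rational(1, 24), -4)), -121201), Rational(1, 2)) = Pow(Add(Add(22, Rational(-1, 12)), -121201), Rational(1, 2)) = Pow(Add(Rational(263, 12), -121201), Rational(1, 2)) = Pow(Rational(-1454149, 12), Rational(1, 2)) = Mul(Rational(1, 6), I, Pow(4362447, Rational(1, 2)))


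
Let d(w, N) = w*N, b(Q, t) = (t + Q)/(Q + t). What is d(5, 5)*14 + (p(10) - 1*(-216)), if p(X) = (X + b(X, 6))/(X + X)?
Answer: 11331/20 ≈ 566.55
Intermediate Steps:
b(Q, t) = 1 (b(Q, t) = (Q + t)/(Q + t) = 1)
p(X) = (1 + X)/(2*X) (p(X) = (X + 1)/(X + X) = (1 + X)/((2*X)) = (1 + X)*(1/(2*X)) = (1 + X)/(2*X))
d(w, N) = N*w
d(5, 5)*14 + (p(10) - 1*(-216)) = (5*5)*14 + ((1/2)*(1 + 10)/10 - 1*(-216)) = 25*14 + ((1/2)*(1/10)*11 + 216) = 350 + (11/20 + 216) = 350 + 4331/20 = 11331/20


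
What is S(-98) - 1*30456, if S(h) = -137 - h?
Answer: -30495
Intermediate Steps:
S(-98) - 1*30456 = (-137 - 1*(-98)) - 1*30456 = (-137 + 98) - 30456 = -39 - 30456 = -30495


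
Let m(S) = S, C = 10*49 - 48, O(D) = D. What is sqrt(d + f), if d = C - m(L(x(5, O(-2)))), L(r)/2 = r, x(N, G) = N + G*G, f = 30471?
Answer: sqrt(30895) ≈ 175.77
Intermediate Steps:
x(N, G) = N + G**2
L(r) = 2*r
C = 442 (C = 490 - 48 = 442)
d = 424 (d = 442 - 2*(5 + (-2)**2) = 442 - 2*(5 + 4) = 442 - 2*9 = 442 - 1*18 = 442 - 18 = 424)
sqrt(d + f) = sqrt(424 + 30471) = sqrt(30895)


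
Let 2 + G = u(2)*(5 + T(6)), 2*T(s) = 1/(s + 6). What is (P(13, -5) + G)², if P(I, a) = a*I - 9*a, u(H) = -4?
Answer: 64009/36 ≈ 1778.0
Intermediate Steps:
T(s) = 1/(2*(6 + s)) (T(s) = 1/(2*(s + 6)) = 1/(2*(6 + s)))
P(I, a) = -9*a + I*a (P(I, a) = I*a - 9*a = -9*a + I*a)
G = -133/6 (G = -2 - 4*(5 + 1/(2*(6 + 6))) = -2 - 4*(5 + (½)/12) = -2 - 4*(5 + (½)*(1/12)) = -2 - 4*(5 + 1/24) = -2 - 4*121/24 = -2 - 121/6 = -133/6 ≈ -22.167)
(P(13, -5) + G)² = (-5*(-9 + 13) - 133/6)² = (-5*4 - 133/6)² = (-20 - 133/6)² = (-253/6)² = 64009/36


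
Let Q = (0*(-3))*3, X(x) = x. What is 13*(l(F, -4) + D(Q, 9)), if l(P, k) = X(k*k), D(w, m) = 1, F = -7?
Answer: 221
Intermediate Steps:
Q = 0 (Q = 0*3 = 0)
l(P, k) = k**2 (l(P, k) = k*k = k**2)
13*(l(F, -4) + D(Q, 9)) = 13*((-4)**2 + 1) = 13*(16 + 1) = 13*17 = 221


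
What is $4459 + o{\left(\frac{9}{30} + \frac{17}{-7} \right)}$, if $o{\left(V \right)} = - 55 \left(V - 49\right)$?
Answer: $\frac{101795}{14} \approx 7271.1$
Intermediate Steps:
$o{\left(V \right)} = 2695 - 55 V$ ($o{\left(V \right)} = - 55 \left(-49 + V\right) = 2695 - 55 V$)
$4459 + o{\left(\frac{9}{30} + \frac{17}{-7} \right)} = 4459 + \left(2695 - 55 \left(\frac{9}{30} + \frac{17}{-7}\right)\right) = 4459 + \left(2695 - 55 \left(9 \cdot \frac{1}{30} + 17 \left(- \frac{1}{7}\right)\right)\right) = 4459 + \left(2695 - 55 \left(\frac{3}{10} - \frac{17}{7}\right)\right) = 4459 + \left(2695 - - \frac{1639}{14}\right) = 4459 + \left(2695 + \frac{1639}{14}\right) = 4459 + \frac{39369}{14} = \frac{101795}{14}$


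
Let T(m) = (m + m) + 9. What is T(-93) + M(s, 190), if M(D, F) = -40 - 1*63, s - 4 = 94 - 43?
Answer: -280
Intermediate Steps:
s = 55 (s = 4 + (94 - 43) = 4 + 51 = 55)
M(D, F) = -103 (M(D, F) = -40 - 63 = -103)
T(m) = 9 + 2*m (T(m) = 2*m + 9 = 9 + 2*m)
T(-93) + M(s, 190) = (9 + 2*(-93)) - 103 = (9 - 186) - 103 = -177 - 103 = -280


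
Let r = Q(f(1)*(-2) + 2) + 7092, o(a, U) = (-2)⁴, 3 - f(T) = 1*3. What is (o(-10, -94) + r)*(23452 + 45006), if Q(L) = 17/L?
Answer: 487181357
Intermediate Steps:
f(T) = 0 (f(T) = 3 - 3 = 0)
o(a, U) = 16
r = 14201/2 (r = 17/(0*(-2) + 2) + 7092 = 17/(0 + 2) + 7092 = 17/2 + 7092 = 14201/2 ≈ 7100.5)
(o(-10, -94) + r)*(23452 + 45006) = (16 + 14201/2)*(23452 + 45006) = (14233/2)*68458 = 487181357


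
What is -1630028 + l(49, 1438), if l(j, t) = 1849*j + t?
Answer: -1537989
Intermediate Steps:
l(j, t) = t + 1849*j
-1630028 + l(49, 1438) = -1630028 + (1438 + 1849*49) = -1630028 + (1438 + 90601) = -1630028 + 92039 = -1537989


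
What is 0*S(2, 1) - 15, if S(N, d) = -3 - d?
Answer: -15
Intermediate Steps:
0*S(2, 1) - 15 = 0*(-3 - 1*1) - 15 = 0*(-3 - 1) - 15 = 0*(-4) - 15 = 0 - 15 = -15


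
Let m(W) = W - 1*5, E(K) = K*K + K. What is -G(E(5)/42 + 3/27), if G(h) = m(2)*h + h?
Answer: 104/63 ≈ 1.6508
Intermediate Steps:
E(K) = K + K² (E(K) = K² + K = K + K²)
m(W) = -5 + W (m(W) = W - 5 = -5 + W)
G(h) = -2*h (G(h) = (-5 + 2)*h + h = -3*h + h = -2*h)
-G(E(5)/42 + 3/27) = -(-2)*((5*(1 + 5))/42 + 3/27) = -(-2)*((5*6)*(1/42) + 3*(1/27)) = -(-2)*(30*(1/42) + ⅑) = -(-2)*(5/7 + ⅑) = -(-2)*52/63 = -1*(-104/63) = 104/63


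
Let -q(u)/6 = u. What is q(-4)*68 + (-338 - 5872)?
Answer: -4578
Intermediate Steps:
q(u) = -6*u
q(-4)*68 + (-338 - 5872) = -6*(-4)*68 + (-338 - 5872) = 24*68 - 6210 = 1632 - 6210 = -4578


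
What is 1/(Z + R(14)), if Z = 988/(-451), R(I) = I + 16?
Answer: 451/12542 ≈ 0.035959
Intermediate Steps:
R(I) = 16 + I
Z = -988/451 (Z = 988*(-1/451) = -988/451 ≈ -2.1907)
1/(Z + R(14)) = 1/(-988/451 + (16 + 14)) = 1/(-988/451 + 30) = 1/(12542/451) = 451/12542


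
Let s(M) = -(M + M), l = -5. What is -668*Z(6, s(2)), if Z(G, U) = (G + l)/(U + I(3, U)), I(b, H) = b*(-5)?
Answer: 668/19 ≈ 35.158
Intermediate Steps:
I(b, H) = -5*b
s(M) = -2*M
Z(G, U) = (-5 + G)/(-15 + U) (Z(G, U) = (G - 5)/(U - 5*3) = (-5 + G)/(U - 15) = (-5 + G)/(-15 + U))
-668*Z(6, s(2)) = -668*(-5 + 6)/(-15 - 2*2) = -668/(-15 - 4) = -668/(-19) = -(-668)/19 = -668*(-1/19) = 668/19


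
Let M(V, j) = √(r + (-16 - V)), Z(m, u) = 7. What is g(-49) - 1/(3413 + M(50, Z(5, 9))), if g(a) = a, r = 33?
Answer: (-49*√33 + 167238*I)/(√33 - 3413*I) ≈ -49.0 + 4.9319e-7*I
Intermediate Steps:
M(V, j) = √(17 - V) (M(V, j) = √(33 + (-16 - V)) = √(17 - V))
g(-49) - 1/(3413 + M(50, Z(5, 9))) = -49 - 1/(3413 + √(17 - 1*50)) = -49 - 1/(3413 + √(17 - 50)) = -49 - 1/(3413 + √(-33)) = -49 - 1/(3413 + I*√33)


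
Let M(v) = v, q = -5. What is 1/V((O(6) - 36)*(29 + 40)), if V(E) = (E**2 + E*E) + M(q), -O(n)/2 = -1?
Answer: 1/11007427 ≈ 9.0848e-8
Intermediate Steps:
O(n) = 2 (O(n) = -2*(-1) = 2)
V(E) = -5 + 2*E**2 (V(E) = (E**2 + E*E) - 5 = (E**2 + E**2) - 5 = 2*E**2 - 5 = -5 + 2*E**2)
1/V((O(6) - 36)*(29 + 40)) = 1/(-5 + 2*((2 - 36)*(29 + 40))**2) = 1/(-5 + 2*(-34*69)**2) = 1/(-5 + 2*(-2346)**2) = 1/(-5 + 2*5503716) = 1/(-5 + 11007432) = 1/11007427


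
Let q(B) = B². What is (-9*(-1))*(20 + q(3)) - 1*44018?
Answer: -43757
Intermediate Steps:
(-9*(-1))*(20 + q(3)) - 1*44018 = (-9*(-1))*(20 + 3²) - 1*44018 = 9*(20 + 9) - 44018 = 9*29 - 44018 = 261 - 44018 = -43757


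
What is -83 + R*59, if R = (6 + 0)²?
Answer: 2041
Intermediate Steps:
R = 36 (R = 6² = 36)
-83 + R*59 = -83 + 36*59 = -83 + 2124 = 2041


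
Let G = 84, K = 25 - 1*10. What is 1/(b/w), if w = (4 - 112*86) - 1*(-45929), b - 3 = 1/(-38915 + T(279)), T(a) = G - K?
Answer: 1410148646/116537 ≈ 12100.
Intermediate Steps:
K = 15 (K = 25 - 10 = 15)
T(a) = 69 (T(a) = 84 - 1*15 = 84 - 15 = 69)
b = 116537/38846 (b = 3 + 1/(-38915 + 69) = 3 + 1/(-38846) = 3 - 1/38846 = 116537/38846 ≈ 3.0000)
w = 36301 (w = (4 - 9632) + 45929 = -9628 + 45929 = 36301)
1/(b/w) = 1/((116537/38846)/36301) = 1/((116537/38846)*(1/36301)) = 1/(116537/1410148646) = 1410148646/116537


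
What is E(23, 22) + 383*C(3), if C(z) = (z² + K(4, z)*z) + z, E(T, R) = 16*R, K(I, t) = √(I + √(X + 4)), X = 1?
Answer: 4948 + 1149*√(4 + √5) ≈ 7817.3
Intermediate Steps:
K(I, t) = √(I + √5) (K(I, t) = √(I + √(1 + 4)) = √(I + √5))
C(z) = z + z² + z*√(4 + √5) (C(z) = (z² + √(4 + √5)*z) + z = (z² + z*√(4 + √5)) + z = z + z² + z*√(4 + √5))
E(23, 22) + 383*C(3) = 16*22 + 383*(3*(1 + 3 + √(4 + √5))) = 352 + 383*(3*(4 + √(4 + √5))) = 352 + 383*(12 + 3*√(4 + √5)) = 352 + (4596 + 1149*√(4 + √5)) = 4948 + 1149*√(4 + √5)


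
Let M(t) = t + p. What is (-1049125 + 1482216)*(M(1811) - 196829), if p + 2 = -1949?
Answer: -85305501179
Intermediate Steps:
p = -1951 (p = -2 - 1949 = -1951)
M(t) = -1951 + t (M(t) = t - 1951 = -1951 + t)
(-1049125 + 1482216)*(M(1811) - 196829) = (-1049125 + 1482216)*((-1951 + 1811) - 196829) = 433091*(-140 - 196829) = 433091*(-196969) = -85305501179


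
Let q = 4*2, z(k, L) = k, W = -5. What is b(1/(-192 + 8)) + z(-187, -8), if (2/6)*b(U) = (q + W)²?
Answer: -160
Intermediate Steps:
q = 8
b(U) = 27 (b(U) = 3*(8 - 5)² = 3*3² = 3*9 = 27)
b(1/(-192 + 8)) + z(-187, -8) = 27 - 187 = -160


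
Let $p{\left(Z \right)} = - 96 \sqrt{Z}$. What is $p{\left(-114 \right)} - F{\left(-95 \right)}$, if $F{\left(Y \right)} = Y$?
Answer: $95 - 96 i \sqrt{114} \approx 95.0 - 1025.0 i$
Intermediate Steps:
$p{\left(-114 \right)} - F{\left(-95 \right)} = - 96 \sqrt{-114} - -95 = - 96 i \sqrt{114} + 95 = 95 - 96 i \sqrt{114}$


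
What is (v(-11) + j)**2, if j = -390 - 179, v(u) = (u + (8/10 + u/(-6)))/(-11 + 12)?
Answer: 300017041/900 ≈ 3.3335e+5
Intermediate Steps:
v(u) = 4/5 + 5*u/6 (v(u) = (u + (8*(1/10) + u*(-1/6)))/1 = (u + (4/5 - u/6))*1 = (4/5 + 5*u/6)*1 = 4/5 + 5*u/6)
j = -569
(v(-11) + j)**2 = ((4/5 + (5/6)*(-11)) - 569)**2 = ((4/5 - 55/6) - 569)**2 = (-251/30 - 569)**2 = (-17321/30)**2 = 300017041/900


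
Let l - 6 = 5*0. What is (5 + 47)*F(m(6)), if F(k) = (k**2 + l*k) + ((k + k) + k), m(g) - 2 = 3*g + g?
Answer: 47320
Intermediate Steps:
l = 6 (l = 6 + 5*0 = 6 + 0 = 6)
m(g) = 2 + 4*g (m(g) = 2 + (3*g + g) = 2 + 4*g)
F(k) = k**2 + 9*k (F(k) = (k**2 + 6*k) + ((k + k) + k) = (k**2 + 6*k) + (2*k + k) = (k**2 + 6*k) + 3*k = k**2 + 9*k)
(5 + 47)*F(m(6)) = (5 + 47)*((2 + 4*6)*(9 + (2 + 4*6))) = 52*((2 + 24)*(9 + (2 + 24))) = 52*(26*(9 + 26)) = 52*(26*35) = 52*910 = 47320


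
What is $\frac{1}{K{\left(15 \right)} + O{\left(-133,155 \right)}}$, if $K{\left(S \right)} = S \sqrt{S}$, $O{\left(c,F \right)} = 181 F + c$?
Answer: $\frac{27922}{779634709} - \frac{15 \sqrt{15}}{779634709} \approx 3.574 \cdot 10^{-5}$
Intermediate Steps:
$O{\left(c,F \right)} = c + 181 F$
$K{\left(S \right)} = S^{\frac{3}{2}}$
$\frac{1}{K{\left(15 \right)} + O{\left(-133,155 \right)}} = \frac{1}{15^{\frac{3}{2}} + \left(-133 + 181 \cdot 155\right)} = \frac{1}{15 \sqrt{15} + \left(-133 + 28055\right)} = \frac{1}{15 \sqrt{15} + 27922} = \frac{1}{27922 + 15 \sqrt{15}}$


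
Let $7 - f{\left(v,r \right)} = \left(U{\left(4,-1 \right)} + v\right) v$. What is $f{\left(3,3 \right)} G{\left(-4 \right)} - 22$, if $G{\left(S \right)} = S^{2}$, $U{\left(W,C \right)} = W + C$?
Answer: $-198$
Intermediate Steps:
$U{\left(W,C \right)} = C + W$
$f{\left(v,r \right)} = 7 - v \left(3 + v\right)$ ($f{\left(v,r \right)} = 7 - \left(\left(-1 + 4\right) + v\right) v = 7 - \left(3 + v\right) v = 7 - v \left(3 + v\right)$)
$f{\left(3,3 \right)} G{\left(-4 \right)} - 22 = \left(7 - 3^{2} - 9\right) \left(-4\right)^{2} - 22 = \left(7 - 9 - 9\right) 16 - 22 = \left(-11\right) 16 - 22 = -176 - 22 = -198$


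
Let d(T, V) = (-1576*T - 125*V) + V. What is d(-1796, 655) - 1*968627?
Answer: 1780649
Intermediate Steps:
d(T, V) = -1576*T - 124*V
d(-1796, 655) - 1*968627 = (-1576*(-1796) - 124*655) - 1*968627 = (2830496 - 81220) - 968627 = 2749276 - 968627 = 1780649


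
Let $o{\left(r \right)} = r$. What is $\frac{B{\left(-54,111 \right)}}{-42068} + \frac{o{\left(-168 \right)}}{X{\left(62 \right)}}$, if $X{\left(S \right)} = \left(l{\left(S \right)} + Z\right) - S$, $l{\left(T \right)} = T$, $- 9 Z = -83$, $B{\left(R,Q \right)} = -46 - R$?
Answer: $- \frac{15901870}{872911} \approx -18.217$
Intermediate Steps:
$Z = \frac{83}{9}$ ($Z = \left(- \frac{1}{9}\right) \left(-83\right) = \frac{83}{9} \approx 9.2222$)
$X{\left(S \right)} = \frac{83}{9}$ ($X{\left(S \right)} = \left(S + \frac{83}{9}\right) - S = \left(\frac{83}{9} + S\right) - S = \frac{83}{9}$)
$\frac{B{\left(-54,111 \right)}}{-42068} + \frac{o{\left(-168 \right)}}{X{\left(62 \right)}} = \frac{-46 - -54}{-42068} - \frac{168}{\frac{83}{9}} = \left(-46 + 54\right) \left(- \frac{1}{42068}\right) - \frac{1512}{83} = 8 \left(- \frac{1}{42068}\right) - \frac{1512}{83} = - \frac{2}{10517} - \frac{1512}{83} = - \frac{15901870}{872911}$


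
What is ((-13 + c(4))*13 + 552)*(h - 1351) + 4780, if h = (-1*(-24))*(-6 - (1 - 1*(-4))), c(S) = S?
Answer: -697745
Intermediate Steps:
h = -264 (h = 24*(-6 - (1 + 4)) = 24*(-6 - 1*5) = 24*(-6 - 5) = 24*(-11) = -264)
((-13 + c(4))*13 + 552)*(h - 1351) + 4780 = ((-13 + 4)*13 + 552)*(-264 - 1351) + 4780 = (-9*13 + 552)*(-1615) + 4780 = (-117 + 552)*(-1615) + 4780 = 435*(-1615) + 4780 = -702525 + 4780 = -697745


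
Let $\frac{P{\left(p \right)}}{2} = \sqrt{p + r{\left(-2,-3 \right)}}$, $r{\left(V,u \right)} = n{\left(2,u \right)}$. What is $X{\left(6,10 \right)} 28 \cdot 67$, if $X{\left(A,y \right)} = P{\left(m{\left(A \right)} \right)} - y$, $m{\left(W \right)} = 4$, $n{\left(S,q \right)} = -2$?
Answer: $-18760 + 3752 \sqrt{2} \approx -13454.0$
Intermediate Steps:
$r{\left(V,u \right)} = -2$
$P{\left(p \right)} = 2 \sqrt{-2 + p}$ ($P{\left(p \right)} = 2 \sqrt{p - 2} = 2 \sqrt{-2 + p}$)
$X{\left(A,y \right)} = - y + 2 \sqrt{2}$ ($X{\left(A,y \right)} = 2 \sqrt{-2 + 4} - y = 2 \sqrt{2} - y = - y + 2 \sqrt{2}$)
$X{\left(6,10 \right)} 28 \cdot 67 = \left(\left(-1\right) 10 + 2 \sqrt{2}\right) 28 \cdot 67 = \left(-10 + 2 \sqrt{2}\right) 28 \cdot 67 = \left(-280 + 56 \sqrt{2}\right) 67 = -18760 + 3752 \sqrt{2}$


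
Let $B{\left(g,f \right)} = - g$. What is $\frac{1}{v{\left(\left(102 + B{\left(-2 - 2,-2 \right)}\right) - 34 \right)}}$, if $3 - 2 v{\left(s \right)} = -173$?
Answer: $\frac{1}{88} \approx 0.011364$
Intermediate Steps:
$v{\left(s \right)} = 88$ ($v{\left(s \right)} = \frac{3}{2} - - \frac{173}{2} = \frac{3}{2} + \frac{173}{2} = 88$)
$\frac{1}{v{\left(\left(102 + B{\left(-2 - 2,-2 \right)}\right) - 34 \right)}} = \frac{1}{88}$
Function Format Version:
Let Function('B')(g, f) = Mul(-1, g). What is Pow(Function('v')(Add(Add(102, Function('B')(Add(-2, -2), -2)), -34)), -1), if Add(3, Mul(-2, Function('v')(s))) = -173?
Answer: Rational(1, 88) ≈ 0.011364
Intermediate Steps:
Function('v')(s) = 88 (Function('v')(s) = Add(Rational(3, 2), Mul(Rational(-1, 2), -173)) = Add(Rational(3, 2), Rational(173, 2)) = 88)
Pow(Function('v')(Add(Add(102, Function('B')(Add(-2, -2), -2)), -34)), -1) = Pow(88, -1) = Rational(1, 88)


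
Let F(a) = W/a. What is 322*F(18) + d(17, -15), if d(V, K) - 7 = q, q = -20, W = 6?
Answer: 283/3 ≈ 94.333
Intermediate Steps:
F(a) = 6/a
d(V, K) = -13 (d(V, K) = 7 - 20 = -13)
322*F(18) + d(17, -15) = 322*(6/18) - 13 = 322*(6*(1/18)) - 13 = 322*(⅓) - 13 = 322/3 - 13 = 283/3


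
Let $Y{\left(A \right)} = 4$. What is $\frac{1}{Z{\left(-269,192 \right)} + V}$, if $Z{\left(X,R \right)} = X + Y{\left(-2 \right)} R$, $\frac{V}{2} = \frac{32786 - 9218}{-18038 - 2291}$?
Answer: $\frac{20329}{10097035} \approx 0.0020134$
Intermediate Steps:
$V = - \frac{47136}{20329}$ ($V = 2 \frac{32786 - 9218}{-18038 - 2291} = 2 \frac{23568}{-20329} = 2 \cdot 23568 \left(- \frac{1}{20329}\right) = 2 \left(- \frac{23568}{20329}\right) = - \frac{47136}{20329} \approx -2.3187$)
$Z{\left(X,R \right)} = X + 4 R$
$\frac{1}{Z{\left(-269,192 \right)} + V} = \frac{1}{\left(-269 + 4 \cdot 192\right) - \frac{47136}{20329}} = \frac{1}{\left(-269 + 768\right) - \frac{47136}{20329}} = \frac{1}{499 - \frac{47136}{20329}} = \frac{1}{\frac{10097035}{20329}} = \frac{20329}{10097035}$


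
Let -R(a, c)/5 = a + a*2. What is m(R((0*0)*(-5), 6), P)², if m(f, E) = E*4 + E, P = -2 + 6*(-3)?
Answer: 10000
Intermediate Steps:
R(a, c) = -15*a (R(a, c) = -5*(a + a*2) = -5*(a + 2*a) = -15*a)
P = -20 (P = -2 - 18 = -20)
m(f, E) = 5*E (m(f, E) = 4*E + E = 5*E)
m(R((0*0)*(-5), 6), P)² = (5*(-20))² = (-100)² = 10000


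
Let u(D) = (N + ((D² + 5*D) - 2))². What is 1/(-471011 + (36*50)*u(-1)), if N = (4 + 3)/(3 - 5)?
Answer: -1/308561 ≈ -3.2408e-6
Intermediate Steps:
N = -7/2 (N = 7/(-2) = 7*(-½) = -7/2 ≈ -3.5000)
u(D) = (-11/2 + D² + 5*D)² (u(D) = (-7/2 + ((D² + 5*D) - 2))² = (-7/2 + (-2 + D² + 5*D))² = (-11/2 + D² + 5*D)²)
1/(-471011 + (36*50)*u(-1)) = 1/(-471011 + (36*50)*((-11 + 2*(-1)² + 10*(-1))²/4)) = 1/(-471011 + 1800*((-11 + 2*1 - 10)²/4)) = 1/(-471011 + 1800*((-11 + 2 - 10)²/4)) = 1/(-471011 + 1800*((¼)*(-19)²)) = 1/(-471011 + 1800*((¼)*361)) = 1/(-471011 + 1800*(361/4)) = 1/(-471011 + 162450) = 1/(-308561) = -1/308561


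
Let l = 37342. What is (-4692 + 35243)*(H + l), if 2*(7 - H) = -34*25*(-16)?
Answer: 933302499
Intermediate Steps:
H = -6793 (H = 7 - (-34*25)*(-16)/2 = 7 - (-425)*(-16) = 7 - ½*13600 = 7 - 6800 = -6793)
(-4692 + 35243)*(H + l) = (-4692 + 35243)*(-6793 + 37342) = 30551*30549 = 933302499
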